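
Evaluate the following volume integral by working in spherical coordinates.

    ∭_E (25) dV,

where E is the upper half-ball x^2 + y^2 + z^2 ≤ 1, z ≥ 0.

In spherical coordinates, x = ρ sin(φ) cos(θ), y = ρ sin(φ) sin(θ), z = ρ cos(φ), and dV = ρ^2 sin(φ) dρ dφ dθ.

The integrand becomes 25, so

    ∭_E (25) dV = ∫_{0}^{2π} ∫_{0}^{π/2} ∫_{0}^{1} (25) · ρ^2 sin(φ) dρ dφ dθ.

Inner (ρ): 25sin(φ)/3.
Middle (φ): 25/3.
Outer (θ): 50π/3.

Therefore the triple integral equals 50π/3.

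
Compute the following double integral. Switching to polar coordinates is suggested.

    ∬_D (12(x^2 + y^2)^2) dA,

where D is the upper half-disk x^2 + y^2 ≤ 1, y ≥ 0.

The region D is 0 ≤ r ≤ 1, 0 ≤ θ ≤ π in polar coordinates, where x = r cos(θ), y = r sin(θ), and dA = r dr dθ.

Under the substitution, the integrand becomes 12r^4, so

    ∬_D (12(x^2 + y^2)^2) dA = ∫_{0}^{π} ∫_{0}^{1} (12r^4) · r dr dθ.

Inner integral (in r): ∫_{0}^{1} (12r^4) · r dr = 2.

Outer integral (in θ): ∫_{0}^{π} (2) dθ = 2π.

Therefore ∬_D (12(x^2 + y^2)^2) dA = 2π.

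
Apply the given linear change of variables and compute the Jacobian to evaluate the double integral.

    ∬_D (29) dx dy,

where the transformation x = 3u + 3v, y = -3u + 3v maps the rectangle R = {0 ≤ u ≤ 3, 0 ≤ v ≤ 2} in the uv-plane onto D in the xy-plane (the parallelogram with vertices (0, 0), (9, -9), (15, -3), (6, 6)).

Compute the Jacobian determinant of (x, y) with respect to (u, v):

    ∂(x,y)/∂(u,v) = | 3  3 | = (3)(3) - (3)(-3) = 18.
                   | -3  3 |

Its absolute value is |J| = 18 (the area scaling factor).

Substituting x = 3u + 3v, y = -3u + 3v into the integrand,

    29 → 29,

so the integral becomes

    ∬_R (29) · |J| du dv = ∫_0^3 ∫_0^2 (522) dv du.

Inner (v): 1044.
Outer (u): 3132.

Therefore ∬_D (29) dx dy = 3132.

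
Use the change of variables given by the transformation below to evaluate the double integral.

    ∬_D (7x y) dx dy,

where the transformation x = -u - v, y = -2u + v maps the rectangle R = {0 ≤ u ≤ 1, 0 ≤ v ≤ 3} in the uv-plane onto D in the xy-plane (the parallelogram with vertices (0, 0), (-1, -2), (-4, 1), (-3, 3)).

Compute the Jacobian determinant of (x, y) with respect to (u, v):

    ∂(x,y)/∂(u,v) = | -1  -1 | = (-1)(1) - (-1)(-2) = -3.
                   | -2  1 |

Its absolute value is |J| = 3 (the area scaling factor).

Substituting x = -u - v, y = -2u + v into the integrand,

    7x y → 14u^2 + 7u v - 7v^2,

so the integral becomes

    ∬_R (14u^2 + 7u v - 7v^2) · |J| du dv = ∫_0^1 ∫_0^3 (42u^2 + 21u v - 21v^2) dv du.

Inner (v): 126u^2 + 189u/2 - 189.
Outer (u): -399/4.

Therefore ∬_D (7x y) dx dy = -399/4.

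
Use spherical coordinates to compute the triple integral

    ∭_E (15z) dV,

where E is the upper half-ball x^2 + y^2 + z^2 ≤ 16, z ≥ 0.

In spherical coordinates, x = ρ sin(φ) cos(θ), y = ρ sin(φ) sin(θ), z = ρ cos(φ), and dV = ρ^2 sin(φ) dρ dφ dθ.

The integrand becomes 15ρ cos(φ), so

    ∭_E (15z) dV = ∫_{0}^{2π} ∫_{0}^{π/2} ∫_{0}^{4} (15ρ cos(φ)) · ρ^2 sin(φ) dρ dφ dθ.

Inner (ρ): 480sin(2φ).
Middle (φ): 480.
Outer (θ): 960π.

Therefore the triple integral equals 960π.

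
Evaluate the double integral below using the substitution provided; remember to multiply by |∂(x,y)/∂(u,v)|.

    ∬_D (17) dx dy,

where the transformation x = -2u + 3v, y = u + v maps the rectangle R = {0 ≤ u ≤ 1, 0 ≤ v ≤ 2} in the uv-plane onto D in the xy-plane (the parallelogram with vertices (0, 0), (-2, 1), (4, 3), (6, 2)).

Compute the Jacobian determinant of (x, y) with respect to (u, v):

    ∂(x,y)/∂(u,v) = | -2  3 | = (-2)(1) - (3)(1) = -5.
                   | 1  1 |

Its absolute value is |J| = 5 (the area scaling factor).

Substituting x = -2u + 3v, y = u + v into the integrand,

    17 → 17,

so the integral becomes

    ∬_R (17) · |J| du dv = ∫_0^1 ∫_0^2 (85) dv du.

Inner (v): 170.
Outer (u): 170.

Therefore ∬_D (17) dx dy = 170.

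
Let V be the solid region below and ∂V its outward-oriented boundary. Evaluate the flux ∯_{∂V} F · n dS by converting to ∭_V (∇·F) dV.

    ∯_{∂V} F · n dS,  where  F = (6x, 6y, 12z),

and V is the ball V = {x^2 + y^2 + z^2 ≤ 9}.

By the divergence theorem,

    ∯_{∂V} F · n dS = ∭_V (∇ · F) dV.

Compute the divergence:
    ∇ · F = ∂F_x/∂x + ∂F_y/∂y + ∂F_z/∂z = 6 + 6 + 12 = 24.

In spherical coordinates, x = ρ sin(φ) cos(θ), y = ρ sin(φ) sin(θ), z = ρ cos(φ), dV = ρ^2 sin(φ) dρ dφ dθ, with 0 ≤ ρ ≤ 3, 0 ≤ φ ≤ π, 0 ≤ θ ≤ 2π.

The integrand, after substitution and multiplying by the volume element, becomes (24) · ρ^2 sin(φ), so

    ∭_V (∇·F) dV = ∫_0^{2π} ∫_0^{π} ∫_0^{3} (24) · ρ^2 sin(φ) dρ dφ dθ.

Inner (ρ from 0 to 3): 216sin(φ).
Middle (φ from 0 to π): 432.
Outer (θ from 0 to 2π): 864π.

Therefore ∯_{∂V} F · n dS = 864π.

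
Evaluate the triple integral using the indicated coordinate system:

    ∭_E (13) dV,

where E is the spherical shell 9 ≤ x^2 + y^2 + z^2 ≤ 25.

In spherical coordinates, x = ρ sin(φ) cos(θ), y = ρ sin(φ) sin(θ), z = ρ cos(φ), and dV = ρ^2 sin(φ) dρ dφ dθ.

The integrand becomes 13, so

    ∭_E (13) dV = ∫_{0}^{2π} ∫_{0}^{π} ∫_{3}^{5} (13) · ρ^2 sin(φ) dρ dφ dθ.

Inner (ρ): 1274sin(φ)/3.
Middle (φ): 2548/3.
Outer (θ): 5096π/3.

Therefore the triple integral equals 5096π/3.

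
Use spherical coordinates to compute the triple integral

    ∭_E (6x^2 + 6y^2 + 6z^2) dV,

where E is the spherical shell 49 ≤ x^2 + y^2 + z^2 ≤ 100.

In spherical coordinates, x = ρ sin(φ) cos(θ), y = ρ sin(φ) sin(θ), z = ρ cos(φ), and dV = ρ^2 sin(φ) dρ dφ dθ.

The integrand becomes 6ρ^2, so

    ∭_E (6x^2 + 6y^2 + 6z^2) dV = ∫_{0}^{2π} ∫_{0}^{π} ∫_{7}^{10} (6ρ^2) · ρ^2 sin(φ) dρ dφ dθ.

Inner (ρ): 499158sin(φ)/5.
Middle (φ): 998316/5.
Outer (θ): 1996632π/5.

Therefore the triple integral equals 1996632π/5.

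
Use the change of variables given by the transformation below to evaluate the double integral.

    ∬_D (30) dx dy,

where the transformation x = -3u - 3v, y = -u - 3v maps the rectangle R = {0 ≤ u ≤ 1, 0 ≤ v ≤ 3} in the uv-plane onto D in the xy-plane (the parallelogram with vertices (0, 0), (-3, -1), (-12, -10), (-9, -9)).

Compute the Jacobian determinant of (x, y) with respect to (u, v):

    ∂(x,y)/∂(u,v) = | -3  -3 | = (-3)(-3) - (-3)(-1) = 6.
                   | -1  -3 |

Its absolute value is |J| = 6 (the area scaling factor).

Substituting x = -3u - 3v, y = -u - 3v into the integrand,

    30 → 30,

so the integral becomes

    ∬_R (30) · |J| du dv = ∫_0^1 ∫_0^3 (180) dv du.

Inner (v): 540.
Outer (u): 540.

Therefore ∬_D (30) dx dy = 540.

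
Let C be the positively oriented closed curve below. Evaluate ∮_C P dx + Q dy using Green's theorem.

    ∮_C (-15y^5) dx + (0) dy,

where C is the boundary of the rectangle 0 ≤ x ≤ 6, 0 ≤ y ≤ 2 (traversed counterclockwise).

Green's theorem converts the closed line integral into a double integral over the enclosed region D:

    ∮_C P dx + Q dy = ∬_D (∂Q/∂x - ∂P/∂y) dA.

Here P = -15y^5, Q = 0, so

    ∂Q/∂x = 0,    ∂P/∂y = -75y^4,
    ∂Q/∂x - ∂P/∂y = 75y^4.

D is the region 0 ≤ x ≤ 6, 0 ≤ y ≤ 2. Evaluating the double integral:

    ∬_D (75y^4) dA = ∫_0^{6} ∫_0^{2} (75y^4) dy dx.

Inner (y from 0 to 2): 480.
Outer (x from 0 to 6): 2880.

Therefore ∮_C P dx + Q dy = 2880.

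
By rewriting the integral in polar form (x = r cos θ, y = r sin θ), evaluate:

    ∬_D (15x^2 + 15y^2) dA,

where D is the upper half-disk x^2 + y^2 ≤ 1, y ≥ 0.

The region D is 0 ≤ r ≤ 1, 0 ≤ θ ≤ π in polar coordinates, where x = r cos(θ), y = r sin(θ), and dA = r dr dθ.

Under the substitution, the integrand becomes 15r^2, so

    ∬_D (15x^2 + 15y^2) dA = ∫_{0}^{π} ∫_{0}^{1} (15r^2) · r dr dθ.

Inner integral (in r): ∫_{0}^{1} (15r^2) · r dr = 15/4.

Outer integral (in θ): ∫_{0}^{π} (15/4) dθ = 15π/4.

Therefore ∬_D (15x^2 + 15y^2) dA = 15π/4.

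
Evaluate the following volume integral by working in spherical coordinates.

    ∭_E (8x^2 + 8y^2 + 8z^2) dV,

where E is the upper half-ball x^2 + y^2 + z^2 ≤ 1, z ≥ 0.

In spherical coordinates, x = ρ sin(φ) cos(θ), y = ρ sin(φ) sin(θ), z = ρ cos(φ), and dV = ρ^2 sin(φ) dρ dφ dθ.

The integrand becomes 8ρ^2, so

    ∭_E (8x^2 + 8y^2 + 8z^2) dV = ∫_{0}^{2π} ∫_{0}^{π/2} ∫_{0}^{1} (8ρ^2) · ρ^2 sin(φ) dρ dφ dθ.

Inner (ρ): 8sin(φ)/5.
Middle (φ): 8/5.
Outer (θ): 16π/5.

Therefore the triple integral equals 16π/5.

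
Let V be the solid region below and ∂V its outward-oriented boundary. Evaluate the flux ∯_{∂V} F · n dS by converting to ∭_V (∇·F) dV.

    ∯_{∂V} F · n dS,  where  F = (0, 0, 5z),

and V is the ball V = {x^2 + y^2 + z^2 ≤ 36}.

By the divergence theorem,

    ∯_{∂V} F · n dS = ∭_V (∇ · F) dV.

Compute the divergence:
    ∇ · F = ∂F_x/∂x + ∂F_y/∂y + ∂F_z/∂z = 0 + 0 + 5 = 5.

In spherical coordinates, x = ρ sin(φ) cos(θ), y = ρ sin(φ) sin(θ), z = ρ cos(φ), dV = ρ^2 sin(φ) dρ dφ dθ, with 0 ≤ ρ ≤ 6, 0 ≤ φ ≤ π, 0 ≤ θ ≤ 2π.

The integrand, after substitution and multiplying by the volume element, becomes (5) · ρ^2 sin(φ), so

    ∭_V (∇·F) dV = ∫_0^{2π} ∫_0^{π} ∫_0^{6} (5) · ρ^2 sin(φ) dρ dφ dθ.

Inner (ρ from 0 to 6): 360sin(φ).
Middle (φ from 0 to π): 720.
Outer (θ from 0 to 2π): 1440π.

Therefore ∯_{∂V} F · n dS = 1440π.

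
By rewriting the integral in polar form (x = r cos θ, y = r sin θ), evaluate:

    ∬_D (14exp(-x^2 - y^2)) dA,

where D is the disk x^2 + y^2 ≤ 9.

The region D is 0 ≤ r ≤ 3, 0 ≤ θ ≤ 2π in polar coordinates, where x = r cos(θ), y = r sin(θ), and dA = r dr dθ.

Under the substitution, the integrand becomes 14exp(-r^2), so

    ∬_D (14exp(-x^2 - y^2)) dA = ∫_{0}^{2π} ∫_{0}^{3} (14exp(-r^2)) · r dr dθ.

Inner integral (in r): ∫_{0}^{3} (14exp(-r^2)) · r dr = 7 - 7exp(-9).

Outer integral (in θ): ∫_{0}^{2π} (7 - 7exp(-9)) dθ = -14π exp(-9) + 14π.

Therefore ∬_D (14exp(-x^2 - y^2)) dA = -14π exp(-9) + 14π.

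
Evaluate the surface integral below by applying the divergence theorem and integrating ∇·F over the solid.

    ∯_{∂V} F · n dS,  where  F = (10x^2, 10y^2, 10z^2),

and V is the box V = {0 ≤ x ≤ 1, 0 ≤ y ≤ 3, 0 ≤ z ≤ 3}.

By the divergence theorem,

    ∯_{∂V} F · n dS = ∭_V (∇ · F) dV.

Compute the divergence:
    ∇ · F = ∂F_x/∂x + ∂F_y/∂y + ∂F_z/∂z = 20x + 20y + 20z.

V is a rectangular box, so dV = dx dy dz with 0 ≤ x ≤ 1, 0 ≤ y ≤ 3, 0 ≤ z ≤ 3.

Integrate (20x + 20y + 20z) over V as an iterated integral:

    ∭_V (∇·F) dV = ∫_0^{1} ∫_0^{3} ∫_0^{3} (20x + 20y + 20z) dz dy dx.

Inner (z from 0 to 3): 60x + 60y + 90.
Middle (y from 0 to 3): 180x + 540.
Outer (x from 0 to 1): 630.

Therefore ∯_{∂V} F · n dS = 630.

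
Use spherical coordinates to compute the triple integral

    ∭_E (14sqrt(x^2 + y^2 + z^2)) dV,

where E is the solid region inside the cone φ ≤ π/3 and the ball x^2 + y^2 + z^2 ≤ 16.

In spherical coordinates, x = ρ sin(φ) cos(θ), y = ρ sin(φ) sin(θ), z = ρ cos(φ), and dV = ρ^2 sin(φ) dρ dφ dθ.

The integrand becomes 14ρ, so

    ∭_E (14sqrt(x^2 + y^2 + z^2)) dV = ∫_{0}^{2π} ∫_{0}^{π/3} ∫_{0}^{4} (14ρ) · ρ^2 sin(φ) dρ dφ dθ.

Inner (ρ): 896sin(φ).
Middle (φ): 448.
Outer (θ): 896π.

Therefore the triple integral equals 896π.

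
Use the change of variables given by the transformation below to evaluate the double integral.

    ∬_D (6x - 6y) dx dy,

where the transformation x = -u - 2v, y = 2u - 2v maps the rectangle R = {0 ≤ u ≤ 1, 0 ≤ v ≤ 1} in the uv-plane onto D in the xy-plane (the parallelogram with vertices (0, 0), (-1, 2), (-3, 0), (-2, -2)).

Compute the Jacobian determinant of (x, y) with respect to (u, v):

    ∂(x,y)/∂(u,v) = | -1  -2 | = (-1)(-2) - (-2)(2) = 6.
                   | 2  -2 |

Its absolute value is |J| = 6 (the area scaling factor).

Substituting x = -u - 2v, y = 2u - 2v into the integrand,

    6x - 6y → -18u,

so the integral becomes

    ∬_R (-18u) · |J| du dv = ∫_0^1 ∫_0^1 (-108u) dv du.

Inner (v): -108u.
Outer (u): -54.

Therefore ∬_D (6x - 6y) dx dy = -54.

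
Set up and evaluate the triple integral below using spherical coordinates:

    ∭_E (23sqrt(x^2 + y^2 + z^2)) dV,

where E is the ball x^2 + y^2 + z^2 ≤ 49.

In spherical coordinates, x = ρ sin(φ) cos(θ), y = ρ sin(φ) sin(θ), z = ρ cos(φ), and dV = ρ^2 sin(φ) dρ dφ dθ.

The integrand becomes 23ρ, so

    ∭_E (23sqrt(x^2 + y^2 + z^2)) dV = ∫_{0}^{2π} ∫_{0}^{π} ∫_{0}^{7} (23ρ) · ρ^2 sin(φ) dρ dφ dθ.

Inner (ρ): 55223sin(φ)/4.
Middle (φ): 55223/2.
Outer (θ): 55223π.

Therefore the triple integral equals 55223π.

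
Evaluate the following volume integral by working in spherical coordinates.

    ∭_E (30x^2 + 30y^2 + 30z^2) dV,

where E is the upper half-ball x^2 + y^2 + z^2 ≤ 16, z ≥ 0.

In spherical coordinates, x = ρ sin(φ) cos(θ), y = ρ sin(φ) sin(θ), z = ρ cos(φ), and dV = ρ^2 sin(φ) dρ dφ dθ.

The integrand becomes 30ρ^2, so

    ∭_E (30x^2 + 30y^2 + 30z^2) dV = ∫_{0}^{2π} ∫_{0}^{π/2} ∫_{0}^{4} (30ρ^2) · ρ^2 sin(φ) dρ dφ dθ.

Inner (ρ): 6144sin(φ).
Middle (φ): 6144.
Outer (θ): 12288π.

Therefore the triple integral equals 12288π.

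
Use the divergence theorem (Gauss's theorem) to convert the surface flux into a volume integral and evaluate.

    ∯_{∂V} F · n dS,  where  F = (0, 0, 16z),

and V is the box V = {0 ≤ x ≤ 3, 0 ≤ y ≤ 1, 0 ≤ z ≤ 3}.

By the divergence theorem,

    ∯_{∂V} F · n dS = ∭_V (∇ · F) dV.

Compute the divergence:
    ∇ · F = ∂F_x/∂x + ∂F_y/∂y + ∂F_z/∂z = 0 + 0 + 16 = 16.

V is a rectangular box, so dV = dx dy dz with 0 ≤ x ≤ 3, 0 ≤ y ≤ 1, 0 ≤ z ≤ 3.

Integrate (16) over V as an iterated integral:

    ∭_V (∇·F) dV = ∫_0^{3} ∫_0^{1} ∫_0^{3} (16) dz dy dx.

Inner (z from 0 to 3): 48.
Middle (y from 0 to 1): 48.
Outer (x from 0 to 3): 144.

Therefore ∯_{∂V} F · n dS = 144.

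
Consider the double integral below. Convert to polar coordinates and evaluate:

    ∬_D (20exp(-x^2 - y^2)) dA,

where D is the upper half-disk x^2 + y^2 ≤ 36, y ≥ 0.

The region D is 0 ≤ r ≤ 6, 0 ≤ θ ≤ π in polar coordinates, where x = r cos(θ), y = r sin(θ), and dA = r dr dθ.

Under the substitution, the integrand becomes 20exp(-r^2), so

    ∬_D (20exp(-x^2 - y^2)) dA = ∫_{0}^{π} ∫_{0}^{6} (20exp(-r^2)) · r dr dθ.

Inner integral (in r): ∫_{0}^{6} (20exp(-r^2)) · r dr = 10 - 10exp(-36).

Outer integral (in θ): ∫_{0}^{π} (10 - 10exp(-36)) dθ = -10π exp(-36) + 10π.

Therefore ∬_D (20exp(-x^2 - y^2)) dA = -10π exp(-36) + 10π.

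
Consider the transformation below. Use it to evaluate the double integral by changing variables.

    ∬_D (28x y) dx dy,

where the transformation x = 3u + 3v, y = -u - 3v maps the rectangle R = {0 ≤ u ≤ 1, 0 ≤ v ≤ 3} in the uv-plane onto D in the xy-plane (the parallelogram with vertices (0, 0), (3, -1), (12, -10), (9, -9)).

Compute the Jacobian determinant of (x, y) with respect to (u, v):

    ∂(x,y)/∂(u,v) = | 3  3 | = (3)(-3) - (3)(-1) = -6.
                   | -1  -3 |

Its absolute value is |J| = 6 (the area scaling factor).

Substituting x = 3u + 3v, y = -u - 3v into the integrand,

    28x y → -84u^2 - 336u v - 252v^2,

so the integral becomes

    ∬_R (-84u^2 - 336u v - 252v^2) · |J| du dv = ∫_0^1 ∫_0^3 (-504u^2 - 2016u v - 1512v^2) dv du.

Inner (v): -1512u^2 - 9072u - 13608.
Outer (u): -18648.

Therefore ∬_D (28x y) dx dy = -18648.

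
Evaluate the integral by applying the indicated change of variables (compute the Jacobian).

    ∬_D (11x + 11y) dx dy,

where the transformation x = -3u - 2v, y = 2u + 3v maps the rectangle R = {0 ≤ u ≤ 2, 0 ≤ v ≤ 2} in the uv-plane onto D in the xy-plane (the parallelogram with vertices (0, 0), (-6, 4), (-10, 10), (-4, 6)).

Compute the Jacobian determinant of (x, y) with respect to (u, v):

    ∂(x,y)/∂(u,v) = | -3  -2 | = (-3)(3) - (-2)(2) = -5.
                   | 2  3 |

Its absolute value is |J| = 5 (the area scaling factor).

Substituting x = -3u - 2v, y = 2u + 3v into the integrand,

    11x + 11y → -11u + 11v,

so the integral becomes

    ∬_R (-11u + 11v) · |J| du dv = ∫_0^2 ∫_0^2 (-55u + 55v) dv du.

Inner (v): 110 - 110u.
Outer (u): 0.

Therefore ∬_D (11x + 11y) dx dy = 0.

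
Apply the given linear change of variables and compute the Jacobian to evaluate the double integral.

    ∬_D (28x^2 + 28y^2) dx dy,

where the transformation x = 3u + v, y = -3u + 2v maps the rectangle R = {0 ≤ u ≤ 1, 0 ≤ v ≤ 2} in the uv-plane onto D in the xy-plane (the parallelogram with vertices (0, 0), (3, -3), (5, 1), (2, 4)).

Compute the Jacobian determinant of (x, y) with respect to (u, v):

    ∂(x,y)/∂(u,v) = | 3  1 | = (3)(2) - (1)(-3) = 9.
                   | -3  2 |

Its absolute value is |J| = 9 (the area scaling factor).

Substituting x = 3u + v, y = -3u + 2v into the integrand,

    28x^2 + 28y^2 → 504u^2 - 168u v + 140v^2,

so the integral becomes

    ∬_R (504u^2 - 168u v + 140v^2) · |J| du dv = ∫_0^1 ∫_0^2 (4536u^2 - 1512u v + 1260v^2) dv du.

Inner (v): 9072u^2 - 3024u + 3360.
Outer (u): 4872.

Therefore ∬_D (28x^2 + 28y^2) dx dy = 4872.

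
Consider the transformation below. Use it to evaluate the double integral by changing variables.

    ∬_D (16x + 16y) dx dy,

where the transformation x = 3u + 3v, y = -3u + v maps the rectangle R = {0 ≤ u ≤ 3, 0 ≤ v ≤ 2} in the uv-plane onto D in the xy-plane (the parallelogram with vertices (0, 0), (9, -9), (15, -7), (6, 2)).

Compute the Jacobian determinant of (x, y) with respect to (u, v):

    ∂(x,y)/∂(u,v) = | 3  3 | = (3)(1) - (3)(-3) = 12.
                   | -3  1 |

Its absolute value is |J| = 12 (the area scaling factor).

Substituting x = 3u + 3v, y = -3u + v into the integrand,

    16x + 16y → 64v,

so the integral becomes

    ∬_R (64v) · |J| du dv = ∫_0^3 ∫_0^2 (768v) dv du.

Inner (v): 1536.
Outer (u): 4608.

Therefore ∬_D (16x + 16y) dx dy = 4608.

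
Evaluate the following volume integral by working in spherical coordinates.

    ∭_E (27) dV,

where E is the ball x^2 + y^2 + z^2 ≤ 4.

In spherical coordinates, x = ρ sin(φ) cos(θ), y = ρ sin(φ) sin(θ), z = ρ cos(φ), and dV = ρ^2 sin(φ) dρ dφ dθ.

The integrand becomes 27, so

    ∭_E (27) dV = ∫_{0}^{2π} ∫_{0}^{π} ∫_{0}^{2} (27) · ρ^2 sin(φ) dρ dφ dθ.

Inner (ρ): 72sin(φ).
Middle (φ): 144.
Outer (θ): 288π.

Therefore the triple integral equals 288π.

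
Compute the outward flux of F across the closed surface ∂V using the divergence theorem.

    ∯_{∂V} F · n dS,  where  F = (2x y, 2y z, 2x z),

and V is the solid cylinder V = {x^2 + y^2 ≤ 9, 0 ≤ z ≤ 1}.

By the divergence theorem,

    ∯_{∂V} F · n dS = ∭_V (∇ · F) dV.

Compute the divergence:
    ∇ · F = ∂F_x/∂x + ∂F_y/∂y + ∂F_z/∂z = 2y + 2z + 2x = 2x + 2y + 2z.

In cylindrical coordinates, x = r cos(θ), y = r sin(θ), z = z, dV = r dr dθ dz, with 0 ≤ r ≤ 3, 0 ≤ θ ≤ 2π, 0 ≤ z ≤ 1.

The integrand, after substitution and multiplying by the volume element, becomes (2sqrt(2)r sin(θ + π/4) + 2z) · r, so

    ∭_V (∇·F) dV = ∫_0^{2π} ∫_0^{3} ∫_0^{1} (2sqrt(2)r sin(θ + π/4) + 2z) · r dz dr dθ.

Inner (z from 0 to 1): r (2sqrt(2)r sin(θ + π/4) + 1).
Middle (r from 0 to 3): 18sqrt(2)sin(θ + π/4) + 9/2.
Outer (θ from 0 to 2π): 9π.

Therefore ∯_{∂V} F · n dS = 9π.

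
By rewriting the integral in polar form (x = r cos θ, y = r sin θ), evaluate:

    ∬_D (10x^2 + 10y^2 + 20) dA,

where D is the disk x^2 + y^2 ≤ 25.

The region D is 0 ≤ r ≤ 5, 0 ≤ θ ≤ 2π in polar coordinates, where x = r cos(θ), y = r sin(θ), and dA = r dr dθ.

Under the substitution, the integrand becomes 10r^2 + 20, so

    ∬_D (10x^2 + 10y^2 + 20) dA = ∫_{0}^{2π} ∫_{0}^{5} (10r^2 + 20) · r dr dθ.

Inner integral (in r): ∫_{0}^{5} (10r^2 + 20) · r dr = 3625/2.

Outer integral (in θ): ∫_{0}^{2π} (3625/2) dθ = 3625π.

Therefore ∬_D (10x^2 + 10y^2 + 20) dA = 3625π.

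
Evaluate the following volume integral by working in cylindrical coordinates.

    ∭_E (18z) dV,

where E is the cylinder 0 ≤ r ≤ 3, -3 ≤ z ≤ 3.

In cylindrical coordinates, x = r cos(θ), y = r sin(θ), z = z, and dV = r dr dθ dz.

The integrand becomes 18z, so

    ∭_E (18z) dV = ∫_{0}^{2π} ∫_{0}^{3} ∫_{-3}^{3} (18z) · r dz dr dθ.

Inner (z): 0.
Middle (r from 0 to 3): 0.
Outer (θ): 0.

Therefore the triple integral equals 0.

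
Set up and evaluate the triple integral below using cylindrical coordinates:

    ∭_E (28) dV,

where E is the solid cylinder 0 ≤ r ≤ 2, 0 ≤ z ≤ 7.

In cylindrical coordinates, x = r cos(θ), y = r sin(θ), z = z, and dV = r dr dθ dz.

The integrand becomes 28, so

    ∭_E (28) dV = ∫_{0}^{2π} ∫_{0}^{2} ∫_{0}^{7} (28) · r dz dr dθ.

Inner (z): 196r.
Middle (r from 0 to 2): 392.
Outer (θ): 784π.

Therefore the triple integral equals 784π.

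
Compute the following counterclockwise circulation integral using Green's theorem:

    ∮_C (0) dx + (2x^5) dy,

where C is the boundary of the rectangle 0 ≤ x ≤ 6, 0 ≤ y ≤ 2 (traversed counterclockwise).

Green's theorem converts the closed line integral into a double integral over the enclosed region D:

    ∮_C P dx + Q dy = ∬_D (∂Q/∂x - ∂P/∂y) dA.

Here P = 0, Q = 2x^5, so

    ∂Q/∂x = 10x^4,    ∂P/∂y = 0,
    ∂Q/∂x - ∂P/∂y = 10x^4.

D is the region 0 ≤ x ≤ 6, 0 ≤ y ≤ 2. Evaluating the double integral:

    ∬_D (10x^4) dA = ∫_0^{6} ∫_0^{2} (10x^4) dy dx.

Inner (y from 0 to 2): 20x^4.
Outer (x from 0 to 6): 31104.

Therefore ∮_C P dx + Q dy = 31104.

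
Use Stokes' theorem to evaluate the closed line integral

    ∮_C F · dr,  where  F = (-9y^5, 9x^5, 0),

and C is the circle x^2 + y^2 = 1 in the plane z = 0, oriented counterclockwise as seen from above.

Let S be the flat disk x^2 + y^2 ≤ 1 in the plane z = 0, with upward unit normal n̂ = ẑ. By Stokes' theorem,

    ∮_C F · dr = ∬_S (∇ × F) · n̂ dS = ∬_D (curl F)_z dA,

where D is the disk x^2 + y^2 ≤ 1.

Compute the curl of F = (-9y^5, 9x^5, 0):
    (∇ × F)_x = ∂F_z/∂y - ∂F_y/∂z = 0,
    (∇ × F)_y = ∂F_x/∂z - ∂F_z/∂x = 0,
    (∇ × F)_z = ∂F_y/∂x - ∂F_x/∂y = 45x^4 + 45y^4.

On z = 0, (curl F)_z = 45x^4 + 45y^4.

Convert to polar (x = r cos θ, y = r sin θ, dA = r dr dθ); the integrand becomes 45r^4(sin(θ)^4 + cos(θ)^4), so

    ∬_D (curl F)_z dA = ∫_0^{2π} ∫_0^{1} (45r^4(sin(θ)^4 + cos(θ)^4)) · r dr dθ.

Inner (r from 0 to 1): 15sin(θ)^4/2 + 15cos(θ)^4/2.
Outer (θ from 0 to 2π): 45π/4.

Therefore ∮_C F · dr = 45π/4.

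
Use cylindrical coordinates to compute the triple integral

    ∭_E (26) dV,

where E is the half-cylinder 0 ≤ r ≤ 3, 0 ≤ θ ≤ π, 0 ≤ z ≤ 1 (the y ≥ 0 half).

In cylindrical coordinates, x = r cos(θ), y = r sin(θ), z = z, and dV = r dr dθ dz.

The integrand becomes 26, so

    ∭_E (26) dV = ∫_{0}^{π} ∫_{0}^{3} ∫_{0}^{1} (26) · r dz dr dθ.

Inner (z): 26r.
Middle (r from 0 to 3): 117.
Outer (θ): 117π.

Therefore the triple integral equals 117π.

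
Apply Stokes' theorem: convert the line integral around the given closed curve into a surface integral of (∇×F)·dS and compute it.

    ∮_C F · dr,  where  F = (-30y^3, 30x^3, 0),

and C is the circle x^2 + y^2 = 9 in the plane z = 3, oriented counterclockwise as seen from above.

Let S be the flat disk x^2 + y^2 ≤ 9 in the plane z = 3, with upward unit normal n̂ = ẑ. By Stokes' theorem,

    ∮_C F · dr = ∬_S (∇ × F) · n̂ dS = ∬_D (curl F)_z dA,

where D is the disk x^2 + y^2 ≤ 9.

Compute the curl of F = (-30y^3, 30x^3, 0):
    (∇ × F)_x = ∂F_z/∂y - ∂F_y/∂z = 0,
    (∇ × F)_y = ∂F_x/∂z - ∂F_z/∂x = 0,
    (∇ × F)_z = ∂F_y/∂x - ∂F_x/∂y = 90x^2 + 90y^2.

On z = 3, (curl F)_z = 90x^2 + 90y^2.

Convert to polar (x = r cos θ, y = r sin θ, dA = r dr dθ); the integrand becomes 90r^2, so

    ∬_D (curl F)_z dA = ∫_0^{2π} ∫_0^{3} (90r^2) · r dr dθ.

Inner (r from 0 to 3): 3645/2.
Outer (θ from 0 to 2π): 3645π.

Therefore ∮_C F · dr = 3645π.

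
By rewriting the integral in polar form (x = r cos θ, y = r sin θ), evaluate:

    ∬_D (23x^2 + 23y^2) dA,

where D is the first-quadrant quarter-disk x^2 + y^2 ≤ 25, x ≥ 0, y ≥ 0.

The region D is 0 ≤ r ≤ 5, 0 ≤ θ ≤ π/2 in polar coordinates, where x = r cos(θ), y = r sin(θ), and dA = r dr dθ.

Under the substitution, the integrand becomes 23r^2, so

    ∬_D (23x^2 + 23y^2) dA = ∫_{0}^{π/2} ∫_{0}^{5} (23r^2) · r dr dθ.

Inner integral (in r): ∫_{0}^{5} (23r^2) · r dr = 14375/4.

Outer integral (in θ): ∫_{0}^{π/2} (14375/4) dθ = 14375π/8.

Therefore ∬_D (23x^2 + 23y^2) dA = 14375π/8.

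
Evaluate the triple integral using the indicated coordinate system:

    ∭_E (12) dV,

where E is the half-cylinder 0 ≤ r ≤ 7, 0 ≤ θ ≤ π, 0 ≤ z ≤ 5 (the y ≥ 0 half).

In cylindrical coordinates, x = r cos(θ), y = r sin(θ), z = z, and dV = r dr dθ dz.

The integrand becomes 12, so

    ∭_E (12) dV = ∫_{0}^{π} ∫_{0}^{7} ∫_{0}^{5} (12) · r dz dr dθ.

Inner (z): 60r.
Middle (r from 0 to 7): 1470.
Outer (θ): 1470π.

Therefore the triple integral equals 1470π.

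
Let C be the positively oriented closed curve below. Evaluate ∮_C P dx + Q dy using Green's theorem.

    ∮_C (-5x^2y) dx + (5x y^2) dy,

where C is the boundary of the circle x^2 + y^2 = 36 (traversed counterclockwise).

Green's theorem converts the closed line integral into a double integral over the enclosed region D:

    ∮_C P dx + Q dy = ∬_D (∂Q/∂x - ∂P/∂y) dA.

Here P = -5x^2y, Q = 5x y^2, so

    ∂Q/∂x = 5y^2,    ∂P/∂y = -5x^2,
    ∂Q/∂x - ∂P/∂y = 5x^2 + 5y^2.

D is the region x^2 + y^2 ≤ 36. Evaluating the double integral:

In polar coordinates (x = r cos θ, y = r sin θ, dA = r dr dθ) the integrand becomes 5r^2, so

    ∬_D (5x^2 + 5y^2) dA = ∫_0^{2π} ∫_0^{6} (5r^2) · r dr dθ.

Inner (r from 0 to 6): 1620.
Outer (θ from 0 to 2π): 3240π.

Therefore ∮_C P dx + Q dy = 3240π.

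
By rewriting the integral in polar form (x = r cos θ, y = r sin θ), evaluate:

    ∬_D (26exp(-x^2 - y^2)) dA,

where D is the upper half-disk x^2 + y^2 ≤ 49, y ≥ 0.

The region D is 0 ≤ r ≤ 7, 0 ≤ θ ≤ π in polar coordinates, where x = r cos(θ), y = r sin(θ), and dA = r dr dθ.

Under the substitution, the integrand becomes 26exp(-r^2), so

    ∬_D (26exp(-x^2 - y^2)) dA = ∫_{0}^{π} ∫_{0}^{7} (26exp(-r^2)) · r dr dθ.

Inner integral (in r): ∫_{0}^{7} (26exp(-r^2)) · r dr = 13 - 13exp(-49).

Outer integral (in θ): ∫_{0}^{π} (13 - 13exp(-49)) dθ = -13π exp(-49) + 13π.

Therefore ∬_D (26exp(-x^2 - y^2)) dA = -13π exp(-49) + 13π.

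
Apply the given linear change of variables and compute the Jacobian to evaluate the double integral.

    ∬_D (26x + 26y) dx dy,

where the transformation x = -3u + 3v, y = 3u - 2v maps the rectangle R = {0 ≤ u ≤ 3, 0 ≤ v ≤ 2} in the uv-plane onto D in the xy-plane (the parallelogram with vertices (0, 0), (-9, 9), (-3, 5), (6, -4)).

Compute the Jacobian determinant of (x, y) with respect to (u, v):

    ∂(x,y)/∂(u,v) = | -3  3 | = (-3)(-2) - (3)(3) = -3.
                   | 3  -2 |

Its absolute value is |J| = 3 (the area scaling factor).

Substituting x = -3u + 3v, y = 3u - 2v into the integrand,

    26x + 26y → 26v,

so the integral becomes

    ∬_R (26v) · |J| du dv = ∫_0^3 ∫_0^2 (78v) dv du.

Inner (v): 156.
Outer (u): 468.

Therefore ∬_D (26x + 26y) dx dy = 468.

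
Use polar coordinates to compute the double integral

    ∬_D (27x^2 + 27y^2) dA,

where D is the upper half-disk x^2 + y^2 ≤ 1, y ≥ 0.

The region D is 0 ≤ r ≤ 1, 0 ≤ θ ≤ π in polar coordinates, where x = r cos(θ), y = r sin(θ), and dA = r dr dθ.

Under the substitution, the integrand becomes 27r^2, so

    ∬_D (27x^2 + 27y^2) dA = ∫_{0}^{π} ∫_{0}^{1} (27r^2) · r dr dθ.

Inner integral (in r): ∫_{0}^{1} (27r^2) · r dr = 27/4.

Outer integral (in θ): ∫_{0}^{π} (27/4) dθ = 27π/4.

Therefore ∬_D (27x^2 + 27y^2) dA = 27π/4.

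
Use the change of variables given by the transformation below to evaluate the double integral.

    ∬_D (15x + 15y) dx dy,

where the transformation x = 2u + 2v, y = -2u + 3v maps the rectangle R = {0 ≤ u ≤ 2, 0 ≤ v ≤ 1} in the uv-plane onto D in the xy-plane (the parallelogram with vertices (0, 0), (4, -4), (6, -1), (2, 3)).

Compute the Jacobian determinant of (x, y) with respect to (u, v):

    ∂(x,y)/∂(u,v) = | 2  2 | = (2)(3) - (2)(-2) = 10.
                   | -2  3 |

Its absolute value is |J| = 10 (the area scaling factor).

Substituting x = 2u + 2v, y = -2u + 3v into the integrand,

    15x + 15y → 75v,

so the integral becomes

    ∬_R (75v) · |J| du dv = ∫_0^2 ∫_0^1 (750v) dv du.

Inner (v): 375.
Outer (u): 750.

Therefore ∬_D (15x + 15y) dx dy = 750.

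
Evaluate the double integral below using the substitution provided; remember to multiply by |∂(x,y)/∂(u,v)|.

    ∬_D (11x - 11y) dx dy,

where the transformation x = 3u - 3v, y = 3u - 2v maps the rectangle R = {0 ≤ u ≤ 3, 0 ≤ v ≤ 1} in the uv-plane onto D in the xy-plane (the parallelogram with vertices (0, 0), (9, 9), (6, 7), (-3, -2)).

Compute the Jacobian determinant of (x, y) with respect to (u, v):

    ∂(x,y)/∂(u,v) = | 3  -3 | = (3)(-2) - (-3)(3) = 3.
                   | 3  -2 |

Its absolute value is |J| = 3 (the area scaling factor).

Substituting x = 3u - 3v, y = 3u - 2v into the integrand,

    11x - 11y → -11v,

so the integral becomes

    ∬_R (-11v) · |J| du dv = ∫_0^3 ∫_0^1 (-33v) dv du.

Inner (v): -33/2.
Outer (u): -99/2.

Therefore ∬_D (11x - 11y) dx dy = -99/2.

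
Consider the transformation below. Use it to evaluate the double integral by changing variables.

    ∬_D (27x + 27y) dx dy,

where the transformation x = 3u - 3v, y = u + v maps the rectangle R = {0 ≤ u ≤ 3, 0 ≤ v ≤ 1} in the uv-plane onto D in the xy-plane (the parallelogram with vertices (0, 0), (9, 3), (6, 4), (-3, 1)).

Compute the Jacobian determinant of (x, y) with respect to (u, v):

    ∂(x,y)/∂(u,v) = | 3  -3 | = (3)(1) - (-3)(1) = 6.
                   | 1  1 |

Its absolute value is |J| = 6 (the area scaling factor).

Substituting x = 3u - 3v, y = u + v into the integrand,

    27x + 27y → 108u - 54v,

so the integral becomes

    ∬_R (108u - 54v) · |J| du dv = ∫_0^3 ∫_0^1 (648u - 324v) dv du.

Inner (v): 648u - 162.
Outer (u): 2430.

Therefore ∬_D (27x + 27y) dx dy = 2430.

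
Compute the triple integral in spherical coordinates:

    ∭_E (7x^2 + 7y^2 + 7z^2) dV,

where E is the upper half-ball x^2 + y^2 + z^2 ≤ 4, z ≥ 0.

In spherical coordinates, x = ρ sin(φ) cos(θ), y = ρ sin(φ) sin(θ), z = ρ cos(φ), and dV = ρ^2 sin(φ) dρ dφ dθ.

The integrand becomes 7ρ^2, so

    ∭_E (7x^2 + 7y^2 + 7z^2) dV = ∫_{0}^{2π} ∫_{0}^{π/2} ∫_{0}^{2} (7ρ^2) · ρ^2 sin(φ) dρ dφ dθ.

Inner (ρ): 224sin(φ)/5.
Middle (φ): 224/5.
Outer (θ): 448π/5.

Therefore the triple integral equals 448π/5.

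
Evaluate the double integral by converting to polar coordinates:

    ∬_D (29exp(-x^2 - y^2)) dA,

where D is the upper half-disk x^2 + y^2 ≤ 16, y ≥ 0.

The region D is 0 ≤ r ≤ 4, 0 ≤ θ ≤ π in polar coordinates, where x = r cos(θ), y = r sin(θ), and dA = r dr dθ.

Under the substitution, the integrand becomes 29exp(-r^2), so

    ∬_D (29exp(-x^2 - y^2)) dA = ∫_{0}^{π} ∫_{0}^{4} (29exp(-r^2)) · r dr dθ.

Inner integral (in r): ∫_{0}^{4} (29exp(-r^2)) · r dr = 29/2 - 29exp(-16)/2.

Outer integral (in θ): ∫_{0}^{π} (29/2 - 29exp(-16)/2) dθ = -29π (1 - exp(16))exp(-16)/2.

Therefore ∬_D (29exp(-x^2 - y^2)) dA = -29π (1 - exp(16))exp(-16)/2.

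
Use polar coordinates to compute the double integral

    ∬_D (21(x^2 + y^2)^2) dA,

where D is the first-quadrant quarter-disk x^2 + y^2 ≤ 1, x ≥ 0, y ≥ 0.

The region D is 0 ≤ r ≤ 1, 0 ≤ θ ≤ π/2 in polar coordinates, where x = r cos(θ), y = r sin(θ), and dA = r dr dθ.

Under the substitution, the integrand becomes 21r^4, so

    ∬_D (21(x^2 + y^2)^2) dA = ∫_{0}^{π/2} ∫_{0}^{1} (21r^4) · r dr dθ.

Inner integral (in r): ∫_{0}^{1} (21r^4) · r dr = 7/2.

Outer integral (in θ): ∫_{0}^{π/2} (7/2) dθ = 7π/4.

Therefore ∬_D (21(x^2 + y^2)^2) dA = 7π/4.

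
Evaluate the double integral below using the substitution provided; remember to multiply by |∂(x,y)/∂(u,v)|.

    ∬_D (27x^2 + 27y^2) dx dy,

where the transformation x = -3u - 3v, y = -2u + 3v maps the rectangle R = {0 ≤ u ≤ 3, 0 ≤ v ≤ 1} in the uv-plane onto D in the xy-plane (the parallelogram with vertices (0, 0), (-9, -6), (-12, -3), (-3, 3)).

Compute the Jacobian determinant of (x, y) with respect to (u, v):

    ∂(x,y)/∂(u,v) = | -3  -3 | = (-3)(3) - (-3)(-2) = -15.
                   | -2  3 |

Its absolute value is |J| = 15 (the area scaling factor).

Substituting x = -3u - 3v, y = -2u + 3v into the integrand,

    27x^2 + 27y^2 → 351u^2 + 162u v + 486v^2,

so the integral becomes

    ∬_R (351u^2 + 162u v + 486v^2) · |J| du dv = ∫_0^3 ∫_0^1 (5265u^2 + 2430u v + 7290v^2) dv du.

Inner (v): 5265u^2 + 1215u + 2430.
Outer (u): 120285/2.

Therefore ∬_D (27x^2 + 27y^2) dx dy = 120285/2.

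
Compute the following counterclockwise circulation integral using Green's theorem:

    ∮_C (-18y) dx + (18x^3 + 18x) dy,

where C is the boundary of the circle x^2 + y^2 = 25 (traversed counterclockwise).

Green's theorem converts the closed line integral into a double integral over the enclosed region D:

    ∮_C P dx + Q dy = ∬_D (∂Q/∂x - ∂P/∂y) dA.

Here P = -18y, Q = 18x^3 + 18x, so

    ∂Q/∂x = 54x^2 + 18,    ∂P/∂y = -18,
    ∂Q/∂x - ∂P/∂y = 54x^2 + 36.

D is the region x^2 + y^2 ≤ 25. Evaluating the double integral:

In polar coordinates (x = r cos θ, y = r sin θ, dA = r dr dθ) the integrand becomes 54r^2cos(θ)^2 + 36, so

    ∬_D (54x^2 + 36) dA = ∫_0^{2π} ∫_0^{5} (54r^2cos(θ)^2 + 36) · r dr dθ.

Inner (r from 0 to 5): 16875cos(θ)^2/2 + 450.
Outer (θ from 0 to 2π): 18675π/2.

Therefore ∮_C P dx + Q dy = 18675π/2.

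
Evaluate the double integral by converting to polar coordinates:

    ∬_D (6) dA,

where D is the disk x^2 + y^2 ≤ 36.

The region D is 0 ≤ r ≤ 6, 0 ≤ θ ≤ 2π in polar coordinates, where x = r cos(θ), y = r sin(θ), and dA = r dr dθ.

Under the substitution, the integrand becomes 6, so

    ∬_D (6) dA = ∫_{0}^{2π} ∫_{0}^{6} (6) · r dr dθ.

Inner integral (in r): ∫_{0}^{6} (6) · r dr = 108.

Outer integral (in θ): ∫_{0}^{2π} (108) dθ = 216π.

Therefore ∬_D (6) dA = 216π.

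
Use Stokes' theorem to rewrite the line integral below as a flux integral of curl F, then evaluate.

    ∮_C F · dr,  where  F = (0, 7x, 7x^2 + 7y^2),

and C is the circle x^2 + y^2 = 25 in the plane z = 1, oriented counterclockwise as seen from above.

Let S be the flat disk x^2 + y^2 ≤ 25 in the plane z = 1, with upward unit normal n̂ = ẑ. By Stokes' theorem,

    ∮_C F · dr = ∬_S (∇ × F) · n̂ dS = ∬_D (curl F)_z dA,

where D is the disk x^2 + y^2 ≤ 25.

Compute the curl of F = (0, 7x, 7x^2 + 7y^2):
    (∇ × F)_x = ∂F_z/∂y - ∂F_y/∂z = 14y,
    (∇ × F)_y = ∂F_x/∂z - ∂F_z/∂x = -14x,
    (∇ × F)_z = ∂F_y/∂x - ∂F_x/∂y = 7.

On z = 1, (curl F)_z = 7.

Convert to polar (x = r cos θ, y = r sin θ, dA = r dr dθ); the integrand becomes 7, so

    ∬_D (curl F)_z dA = ∫_0^{2π} ∫_0^{5} (7) · r dr dθ.

Inner (r from 0 to 5): 175/2.
Outer (θ from 0 to 2π): 175π.

Therefore ∮_C F · dr = 175π.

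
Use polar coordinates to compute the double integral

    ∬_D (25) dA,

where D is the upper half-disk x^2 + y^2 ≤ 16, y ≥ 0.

The region D is 0 ≤ r ≤ 4, 0 ≤ θ ≤ π in polar coordinates, where x = r cos(θ), y = r sin(θ), and dA = r dr dθ.

Under the substitution, the integrand becomes 25, so

    ∬_D (25) dA = ∫_{0}^{π} ∫_{0}^{4} (25) · r dr dθ.

Inner integral (in r): ∫_{0}^{4} (25) · r dr = 200.

Outer integral (in θ): ∫_{0}^{π} (200) dθ = 200π.

Therefore ∬_D (25) dA = 200π.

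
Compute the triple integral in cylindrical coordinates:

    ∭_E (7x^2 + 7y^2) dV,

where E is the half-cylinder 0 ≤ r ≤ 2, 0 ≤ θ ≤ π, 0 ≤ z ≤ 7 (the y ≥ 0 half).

In cylindrical coordinates, x = r cos(θ), y = r sin(θ), z = z, and dV = r dr dθ dz.

The integrand becomes 7r^2, so

    ∭_E (7x^2 + 7y^2) dV = ∫_{0}^{π} ∫_{0}^{2} ∫_{0}^{7} (7r^2) · r dz dr dθ.

Inner (z): 49r^3.
Middle (r from 0 to 2): 196.
Outer (θ): 196π.

Therefore the triple integral equals 196π.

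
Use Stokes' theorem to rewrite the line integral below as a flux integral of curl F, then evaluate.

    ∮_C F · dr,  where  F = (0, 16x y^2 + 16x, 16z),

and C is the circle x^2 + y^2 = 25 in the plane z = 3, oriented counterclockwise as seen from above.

Let S be the flat disk x^2 + y^2 ≤ 25 in the plane z = 3, with upward unit normal n̂ = ẑ. By Stokes' theorem,

    ∮_C F · dr = ∬_S (∇ × F) · n̂ dS = ∬_D (curl F)_z dA,

where D is the disk x^2 + y^2 ≤ 25.

Compute the curl of F = (0, 16x y^2 + 16x, 16z):
    (∇ × F)_x = ∂F_z/∂y - ∂F_y/∂z = 0,
    (∇ × F)_y = ∂F_x/∂z - ∂F_z/∂x = 0,
    (∇ × F)_z = ∂F_y/∂x - ∂F_x/∂y = 16y^2 + 16.

On z = 3, (curl F)_z = 16y^2 + 16.

Convert to polar (x = r cos θ, y = r sin θ, dA = r dr dθ); the integrand becomes 16r^2sin(θ)^2 + 16, so

    ∬_D (curl F)_z dA = ∫_0^{2π} ∫_0^{5} (16r^2sin(θ)^2 + 16) · r dr dθ.

Inner (r from 0 to 5): 2500sin(θ)^2 + 200.
Outer (θ from 0 to 2π): 2900π.

Therefore ∮_C F · dr = 2900π.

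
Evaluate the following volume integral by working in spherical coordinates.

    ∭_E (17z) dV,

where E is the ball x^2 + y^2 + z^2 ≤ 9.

In spherical coordinates, x = ρ sin(φ) cos(θ), y = ρ sin(φ) sin(θ), z = ρ cos(φ), and dV = ρ^2 sin(φ) dρ dφ dθ.

The integrand becomes 17ρ cos(φ), so

    ∭_E (17z) dV = ∫_{0}^{2π} ∫_{0}^{π} ∫_{0}^{3} (17ρ cos(φ)) · ρ^2 sin(φ) dρ dφ dθ.

Inner (ρ): 1377sin(2φ)/8.
Middle (φ): 0.
Outer (θ): 0.

Therefore the triple integral equals 0.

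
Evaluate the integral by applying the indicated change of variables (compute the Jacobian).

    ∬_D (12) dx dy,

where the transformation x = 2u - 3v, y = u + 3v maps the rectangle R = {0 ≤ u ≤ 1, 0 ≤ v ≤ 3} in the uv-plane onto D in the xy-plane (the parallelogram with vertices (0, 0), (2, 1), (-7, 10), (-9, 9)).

Compute the Jacobian determinant of (x, y) with respect to (u, v):

    ∂(x,y)/∂(u,v) = | 2  -3 | = (2)(3) - (-3)(1) = 9.
                   | 1  3 |

Its absolute value is |J| = 9 (the area scaling factor).

Substituting x = 2u - 3v, y = u + 3v into the integrand,

    12 → 12,

so the integral becomes

    ∬_R (12) · |J| du dv = ∫_0^1 ∫_0^3 (108) dv du.

Inner (v): 324.
Outer (u): 324.

Therefore ∬_D (12) dx dy = 324.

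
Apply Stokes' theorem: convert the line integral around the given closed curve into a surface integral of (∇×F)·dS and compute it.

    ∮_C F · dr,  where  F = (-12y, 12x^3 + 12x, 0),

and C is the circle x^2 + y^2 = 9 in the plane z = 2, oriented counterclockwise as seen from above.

Let S be the flat disk x^2 + y^2 ≤ 9 in the plane z = 2, with upward unit normal n̂ = ẑ. By Stokes' theorem,

    ∮_C F · dr = ∬_S (∇ × F) · n̂ dS = ∬_D (curl F)_z dA,

where D is the disk x^2 + y^2 ≤ 9.

Compute the curl of F = (-12y, 12x^3 + 12x, 0):
    (∇ × F)_x = ∂F_z/∂y - ∂F_y/∂z = 0,
    (∇ × F)_y = ∂F_x/∂z - ∂F_z/∂x = 0,
    (∇ × F)_z = ∂F_y/∂x - ∂F_x/∂y = 36x^2 + 24.

On z = 2, (curl F)_z = 36x^2 + 24.

Convert to polar (x = r cos θ, y = r sin θ, dA = r dr dθ); the integrand becomes 36r^2cos(θ)^2 + 24, so

    ∬_D (curl F)_z dA = ∫_0^{2π} ∫_0^{3} (36r^2cos(θ)^2 + 24) · r dr dθ.

Inner (r from 0 to 3): 729cos(θ)^2 + 108.
Outer (θ from 0 to 2π): 945π.

Therefore ∮_C F · dr = 945π.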